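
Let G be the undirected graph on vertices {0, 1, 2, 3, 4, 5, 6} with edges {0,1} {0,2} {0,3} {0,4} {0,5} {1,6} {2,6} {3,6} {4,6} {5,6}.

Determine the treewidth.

A width-2 tree decomposition is:
Bags: B1 = {0, 5, 6}  B2 = {0, 3, 6}  B3 = {0, 4, 6}  B4 = {0, 1, 6}  B5 = {0, 2, 6}
Tree: B1–B2, B2–B3, B3–B4, B4–B5
Each bag holds 3 vertices, so the decomposition has width 2, which upper-bounds the treewidth. For the lower bound, G contains the cycle 0–5–6–3–0, so G is not a forest; only forests have treewidth ≤ 1, hence tw(G) ≥ 2. Combining the bounds, tw(G) = 2.

2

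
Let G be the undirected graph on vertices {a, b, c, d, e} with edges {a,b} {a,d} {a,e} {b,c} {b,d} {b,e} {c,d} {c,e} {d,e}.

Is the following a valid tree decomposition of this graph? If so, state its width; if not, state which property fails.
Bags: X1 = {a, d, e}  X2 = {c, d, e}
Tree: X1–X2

A tree decomposition must satisfy three properties: every vertex lies in some bag; for every edge, both endpoints lie together in some bag; and for every vertex, the bags containing it form a connected subtree. Here vertex b appears in no bag, so the decomposition is invalid.

No — vertex b appears in no bag.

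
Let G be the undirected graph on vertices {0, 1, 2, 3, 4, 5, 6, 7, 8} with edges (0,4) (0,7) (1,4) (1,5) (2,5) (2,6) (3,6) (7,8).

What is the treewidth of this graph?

1

A width-1 tree decomposition is:
Bags: B1 = {3, 6}  B2 = {2, 6}  B3 = {2, 5}  B4 = {1, 5}  B5 = {1, 4}  B6 = {0, 4}  B7 = {0, 7}  B8 = {7, 8}
Tree: B1–B2, B2–B3, B3–B4, B4–B5, B5–B6, B6–B7, B7–B8
Each bag holds 2 vertices, so the decomposition has width 1, which upper-bounds the treewidth. G has an edge, so its treewidth is at least 1. Hence tw(G) = 1 exactly.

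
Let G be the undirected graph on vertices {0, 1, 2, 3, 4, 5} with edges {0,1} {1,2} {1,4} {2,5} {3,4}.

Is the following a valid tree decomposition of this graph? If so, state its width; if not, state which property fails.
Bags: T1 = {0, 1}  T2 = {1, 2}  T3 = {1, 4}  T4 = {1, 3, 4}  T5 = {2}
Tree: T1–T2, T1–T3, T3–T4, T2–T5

A tree decomposition must satisfy three properties: every vertex lies in some bag; for every edge, both endpoints lie together in some bag; and for every vertex, the bags containing it form a connected subtree. Here vertex 5 appears in no bag, so the decomposition is invalid.

No — vertex 5 appears in no bag.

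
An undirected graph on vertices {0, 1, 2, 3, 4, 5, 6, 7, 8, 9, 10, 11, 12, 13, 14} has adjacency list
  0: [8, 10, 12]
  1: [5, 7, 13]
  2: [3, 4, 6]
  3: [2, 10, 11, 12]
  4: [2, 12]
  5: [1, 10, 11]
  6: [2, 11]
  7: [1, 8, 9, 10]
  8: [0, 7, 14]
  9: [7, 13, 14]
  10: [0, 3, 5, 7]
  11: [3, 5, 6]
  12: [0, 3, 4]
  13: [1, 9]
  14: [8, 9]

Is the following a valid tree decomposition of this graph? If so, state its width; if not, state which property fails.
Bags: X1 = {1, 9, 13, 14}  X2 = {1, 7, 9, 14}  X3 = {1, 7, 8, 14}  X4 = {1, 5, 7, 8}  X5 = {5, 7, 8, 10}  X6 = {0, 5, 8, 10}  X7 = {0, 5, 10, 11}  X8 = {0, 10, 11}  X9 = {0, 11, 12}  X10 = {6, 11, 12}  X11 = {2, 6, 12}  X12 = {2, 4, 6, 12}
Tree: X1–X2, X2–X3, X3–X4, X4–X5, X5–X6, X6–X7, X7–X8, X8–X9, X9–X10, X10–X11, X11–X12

A tree decomposition must satisfy three properties: every vertex lies in some bag; for every edge, both endpoints lie together in some bag; and for every vertex, the bags containing it form a connected subtree. Here vertex 3 appears in no bag, so the decomposition is invalid.

No — vertex 3 appears in no bag.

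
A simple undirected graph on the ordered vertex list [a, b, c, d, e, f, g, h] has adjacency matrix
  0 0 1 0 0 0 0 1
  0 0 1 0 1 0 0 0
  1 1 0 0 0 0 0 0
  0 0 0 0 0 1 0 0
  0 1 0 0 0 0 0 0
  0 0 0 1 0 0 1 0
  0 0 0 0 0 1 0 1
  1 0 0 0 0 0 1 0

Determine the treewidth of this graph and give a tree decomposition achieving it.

Each bag holds 2 vertices, so the decomposition has width 1, which upper-bounds the treewidth. Any graph with an edge has treewidth ≥ 1, and G has the edge e–b. The upper and lower bounds meet at 1, so that is the treewidth.

Treewidth 1.
One such decomposition:
Bags: B1 = {b, e}  B2 = {b, c}  B3 = {a, c}  B4 = {a, h}  B5 = {g, h}  B6 = {f, g}  B7 = {d, f}
Tree: B1–B2, B2–B3, B3–B4, B4–B5, B5–B6, B6–B7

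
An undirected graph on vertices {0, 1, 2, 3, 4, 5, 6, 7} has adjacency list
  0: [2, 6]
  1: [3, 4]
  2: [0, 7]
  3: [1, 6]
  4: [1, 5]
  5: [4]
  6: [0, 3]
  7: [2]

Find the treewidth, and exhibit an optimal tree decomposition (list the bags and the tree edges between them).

Treewidth 1.
One such decomposition:
Bags: B1 = {2, 7}  B2 = {0, 2}  B3 = {0, 6}  B4 = {3, 6}  B5 = {1, 3}  B6 = {1, 4}  B7 = {4, 5}
Tree: B1–B2, B2–B3, B3–B4, B4–B5, B5–B6, B6–B7

Each bag holds 2 vertices, so the decomposition has width 1, which upper-bounds the treewidth. G has an edge, so its treewidth is at least 1. Combining the bounds, tw(G) = 1.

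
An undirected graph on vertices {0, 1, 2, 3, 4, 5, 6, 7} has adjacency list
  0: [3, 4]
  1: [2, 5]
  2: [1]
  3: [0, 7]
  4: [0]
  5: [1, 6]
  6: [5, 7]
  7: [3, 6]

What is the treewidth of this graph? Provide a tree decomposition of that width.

The largest bag has 2 vertices, giving width 1; this decomposition certifies tw(G) ≤ 1. Since G has at least one edge (e.g. 2–1), it is not an edgeless graph, so tw(G) ≥ 1. The upper and lower bounds meet at 1, so that is the treewidth.

Treewidth 1.
One such decomposition:
Bags: B1 = {1, 2}  B2 = {1, 5}  B3 = {5, 6}  B4 = {6, 7}  B5 = {3, 7}  B6 = {0, 3}  B7 = {0, 4}
Tree: B1–B2, B2–B3, B3–B4, B4–B5, B5–B6, B6–B7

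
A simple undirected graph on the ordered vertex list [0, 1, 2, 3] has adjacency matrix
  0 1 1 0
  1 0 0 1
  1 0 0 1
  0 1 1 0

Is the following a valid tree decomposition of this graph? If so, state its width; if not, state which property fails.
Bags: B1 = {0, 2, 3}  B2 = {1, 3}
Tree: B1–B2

A tree decomposition must satisfy three properties: every vertex lies in some bag; for every edge, both endpoints lie together in some bag; and for every vertex, the bags containing it form a connected subtree. Here edge (0,1) lies in no bag, so the decomposition is invalid.

No — edge (0,1) lies in no bag.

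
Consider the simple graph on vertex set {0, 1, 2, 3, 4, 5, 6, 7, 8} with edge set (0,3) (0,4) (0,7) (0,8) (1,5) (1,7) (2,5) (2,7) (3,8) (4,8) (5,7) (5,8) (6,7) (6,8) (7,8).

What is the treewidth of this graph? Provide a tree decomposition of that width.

Treewidth 2.
One optimal decomposition is:
Bags: B1 = {0, 7, 8}  B2 = {0, 4, 8}  B3 = {0, 3, 8}  B4 = {5, 7, 8}  B5 = {2, 5, 7}  B6 = {1, 5, 7}  B7 = {6, 7, 8}
Tree: B1–B2, B2–B3, B1–B4, B4–B5, B4–B6, B1–B7

The largest bag has 3 vertices, giving width 2; this decomposition certifies tw(G) ≤ 2. For the lower bound, the 3 vertices {0, 3, 8} are pairwise adjacent, and any tree decomposition puts a clique entirely inside one bag — forcing width ≥ 2. Hence tw(G) = 2 exactly.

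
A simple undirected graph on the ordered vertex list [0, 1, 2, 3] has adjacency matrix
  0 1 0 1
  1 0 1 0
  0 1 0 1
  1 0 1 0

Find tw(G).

A width-2 tree decomposition is:
Bags: B1 = {0, 1, 3}  B2 = {1, 2, 3}
Tree: B1–B2
Every bag has size at most 3, so the width is 3 − 1 = 2 and tw(G) ≤ 2. For the lower bound, G contains the cycle 3–0–1–2–3, so G is not a forest; only forests have treewidth ≤ 1, hence tw(G) ≥ 2. Combining the bounds, tw(G) = 2.

2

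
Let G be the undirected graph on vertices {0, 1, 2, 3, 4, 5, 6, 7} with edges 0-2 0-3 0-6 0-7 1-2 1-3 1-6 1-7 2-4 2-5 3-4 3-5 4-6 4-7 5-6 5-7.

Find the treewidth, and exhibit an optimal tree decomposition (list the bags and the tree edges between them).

Every bag has size at most 5, so the width is 5 − 1 = 4 and tw(G) ≤ 4. For the lower bound: the 5 vertex sets {2,4}, {3,5}, {1,7}, {0}, {6} are disjoint, each induces a connected subgraph, and every pair is joined by at least one edge of G. Contracting each set to a single vertex therefore yields K_{5} as a minor, and since treewidth is minor-monotone, tw(G) ≥ tw(K_{5}) = 4. Therefore the treewidth is 4.

Treewidth 4.
One such decomposition:
Bags: B1 = {0, 1, 2, 4, 5}  B2 = {0, 1, 3, 4, 5}  B3 = {0, 1, 4, 5, 7}  B4 = {0, 1, 4, 5, 6}
Tree: B1–B2, B2–B3, B3–B4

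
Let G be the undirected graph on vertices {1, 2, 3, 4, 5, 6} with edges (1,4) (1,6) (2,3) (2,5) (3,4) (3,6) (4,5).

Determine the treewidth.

A width-2 tree decomposition is:
Bags: B1 = {2, 4, 5}  B2 = {2, 3, 4}  B3 = {1, 3, 4}  B4 = {1, 3, 6}
Tree: B1–B2, B2–B3, B3–B4
The largest bag has 3 vertices, giving width 2; this decomposition certifies tw(G) ≤ 2. The edges 5–2–3–4–5 form a cycle, so G is not a tree and its treewidth is at least 2. Therefore the treewidth is 2.

2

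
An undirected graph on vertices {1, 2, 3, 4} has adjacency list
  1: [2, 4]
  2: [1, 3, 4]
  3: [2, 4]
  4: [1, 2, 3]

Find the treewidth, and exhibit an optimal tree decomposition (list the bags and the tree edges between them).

The largest bag has 3 vertices, giving width 2; this decomposition certifies tw(G) ≤ 2. Conversely, {1, 2, 4} is a clique of size 3, and the vertices of any clique must share a bag in every tree decomposition; so some bag has ≥ 3 vertices and tw(G) ≥ 2. Hence tw(G) = 2 exactly.

Treewidth 2.
Bags: B1 = {1, 2, 4}  B2 = {2, 3, 4}
Tree: B1–B2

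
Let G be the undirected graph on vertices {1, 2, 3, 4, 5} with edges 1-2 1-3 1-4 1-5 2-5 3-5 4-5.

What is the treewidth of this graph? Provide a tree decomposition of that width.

Treewidth 2.
One such decomposition:
Bags: B1 = {1, 4, 5}  B2 = {1, 3, 5}  B3 = {1, 2, 5}
Tree: B1–B2, B1–B3

Each bag holds 3 vertices, so the decomposition has width 2, which upper-bounds the treewidth. For the lower bound, the 3 vertices {1, 2, 5} are pairwise adjacent, and any tree decomposition puts a clique entirely inside one bag — forcing width ≥ 2. The upper and lower bounds meet at 2, so that is the treewidth.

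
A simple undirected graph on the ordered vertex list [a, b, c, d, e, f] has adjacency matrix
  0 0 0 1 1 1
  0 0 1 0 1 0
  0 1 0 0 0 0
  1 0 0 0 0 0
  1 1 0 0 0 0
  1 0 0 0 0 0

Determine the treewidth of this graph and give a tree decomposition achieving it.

Every bag has size at most 2, so the width is 2 − 1 = 1 and tw(G) ≤ 1. G has an edge, so its treewidth is at least 1. Hence tw(G) = 1 exactly.

Treewidth 1.
Bags: B1 = {a, f}  B2 = {a, d}  B3 = {a, e}  B4 = {b, e}  B5 = {b, c}
Tree: B1–B2, B1–B3, B3–B4, B4–B5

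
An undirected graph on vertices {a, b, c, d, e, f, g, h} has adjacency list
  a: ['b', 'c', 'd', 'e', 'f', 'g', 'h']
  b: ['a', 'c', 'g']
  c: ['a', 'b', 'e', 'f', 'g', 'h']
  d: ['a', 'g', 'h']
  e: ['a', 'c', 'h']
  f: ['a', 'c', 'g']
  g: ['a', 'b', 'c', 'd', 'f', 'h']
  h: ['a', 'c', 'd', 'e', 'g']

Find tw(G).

3

A width-3 tree decomposition is:
Bags: B1 = {a, c, g, h}  B2 = {a, d, g, h}  B3 = {a, c, f, g}  B4 = {a, c, e, h}  B5 = {a, b, c, g}
Tree: B1–B2, B1–B3, B1–B4, B1–B5
Each bag holds 4 vertices, so the decomposition has width 3, which upper-bounds the treewidth. For the lower bound, the 4 vertices {a, d, g, h} are pairwise adjacent, and any tree decomposition puts a clique entirely inside one bag — forcing width ≥ 3. Combining the bounds, tw(G) = 3.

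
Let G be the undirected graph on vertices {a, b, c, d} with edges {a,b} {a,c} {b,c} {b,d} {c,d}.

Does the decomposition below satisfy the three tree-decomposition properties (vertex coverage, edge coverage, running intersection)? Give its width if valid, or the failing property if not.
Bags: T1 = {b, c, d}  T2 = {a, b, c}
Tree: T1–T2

Yes; width 2.

Every vertex of G appears in some bag (union = {a, b, c, d}); every edge is covered by a bag; and for each vertex v the set of bags containing v is connected in the bag tree. The decomposition is therefore valid. The largest bag has 3 vertices, so the width is 2.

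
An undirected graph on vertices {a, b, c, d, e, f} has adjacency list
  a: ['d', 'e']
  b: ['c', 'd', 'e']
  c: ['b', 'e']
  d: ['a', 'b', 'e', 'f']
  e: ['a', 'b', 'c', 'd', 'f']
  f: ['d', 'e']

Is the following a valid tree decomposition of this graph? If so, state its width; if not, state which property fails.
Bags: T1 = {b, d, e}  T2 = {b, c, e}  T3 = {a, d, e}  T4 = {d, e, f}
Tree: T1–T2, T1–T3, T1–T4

Every vertex of G appears in some bag (union = {a, b, c, d, e, f}); every edge is covered by a bag; and for each vertex v the set of bags containing v is connected in the bag tree. The decomposition is therefore valid. The largest bag has 3 vertices, so the width is 2.

Yes; width 2.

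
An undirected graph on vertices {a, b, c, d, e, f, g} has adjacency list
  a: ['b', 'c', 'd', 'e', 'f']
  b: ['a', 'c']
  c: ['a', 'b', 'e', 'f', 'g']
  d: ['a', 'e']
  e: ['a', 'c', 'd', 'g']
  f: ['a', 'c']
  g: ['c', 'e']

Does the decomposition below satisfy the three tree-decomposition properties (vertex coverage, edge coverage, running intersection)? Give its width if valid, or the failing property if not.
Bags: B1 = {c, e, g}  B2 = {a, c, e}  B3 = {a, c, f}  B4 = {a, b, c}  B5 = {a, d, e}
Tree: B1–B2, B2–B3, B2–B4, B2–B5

Checking the three conditions: (i) the bags cover all of {a, b, c, d, e, f, g}; (ii) for each edge, some bag contains both endpoints; (iii) the bags containing any fixed vertex form a subtree. All hold, so the decomposition is valid with width 3 − 1 = 2.

Yes; width 2.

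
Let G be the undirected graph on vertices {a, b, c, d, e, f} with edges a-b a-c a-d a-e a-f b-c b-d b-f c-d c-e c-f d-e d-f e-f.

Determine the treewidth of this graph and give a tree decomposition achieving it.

The largest bag has 5 vertices, giving width 4; this decomposition certifies tw(G) ≤ 4. For the lower bound, the 5 vertices {a, c, d, e, f} are pairwise adjacent, and any tree decomposition puts a clique entirely inside one bag — forcing width ≥ 4. Therefore the treewidth is 4.

Treewidth 4.
Bags: B1 = {a, b, c, d, f}  B2 = {a, c, d, e, f}
Tree: B1–B2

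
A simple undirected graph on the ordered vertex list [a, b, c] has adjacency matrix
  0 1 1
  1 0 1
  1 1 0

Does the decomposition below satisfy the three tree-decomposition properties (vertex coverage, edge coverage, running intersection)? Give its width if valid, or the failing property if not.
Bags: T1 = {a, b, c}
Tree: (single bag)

Yes; width 2.

Checking the three conditions: (i) the bags cover all of {a, b, c}; (ii) for each edge, some bag contains both endpoints; (iii) the bags containing any fixed vertex form a subtree. All hold, so the decomposition is valid with width 3 − 1 = 2.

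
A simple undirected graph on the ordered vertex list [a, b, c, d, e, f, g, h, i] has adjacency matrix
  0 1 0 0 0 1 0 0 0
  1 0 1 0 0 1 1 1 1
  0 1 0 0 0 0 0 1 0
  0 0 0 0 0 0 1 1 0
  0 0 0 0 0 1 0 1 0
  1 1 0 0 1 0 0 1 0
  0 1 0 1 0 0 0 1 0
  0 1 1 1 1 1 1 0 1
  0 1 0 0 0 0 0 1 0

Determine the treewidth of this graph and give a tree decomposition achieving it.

Treewidth 2.
One optimal decomposition is:
Bags: B1 = {b, c, h}  B2 = {b, f, h}  B3 = {e, f, h}  B4 = {a, b, f}  B5 = {b, h, i}  B6 = {b, g, h}  B7 = {d, g, h}
Tree: B1–B2, B2–B3, B2–B4, B2–B5, B2–B6, B6–B7

The largest bag has 3 vertices, giving width 2; this decomposition certifies tw(G) ≤ 2. Conversely, {d, g, h} is a clique of size 3, and the vertices of any clique must share a bag in every tree decomposition; so some bag has ≥ 3 vertices and tw(G) ≥ 2. The upper and lower bounds meet at 2, so that is the treewidth.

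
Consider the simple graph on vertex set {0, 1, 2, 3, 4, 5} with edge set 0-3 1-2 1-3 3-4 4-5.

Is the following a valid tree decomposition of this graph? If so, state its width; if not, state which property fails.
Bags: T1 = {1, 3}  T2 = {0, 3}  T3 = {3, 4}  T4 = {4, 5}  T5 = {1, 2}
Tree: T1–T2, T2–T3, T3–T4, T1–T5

Yes; width 1.

Every vertex of G appears in some bag (union = {0, 1, 2, 3, 4, 5}); every edge is covered by a bag; and for each vertex v the set of bags containing v is connected in the bag tree. The decomposition is therefore valid. The largest bag has 2 vertices, so the width is 1.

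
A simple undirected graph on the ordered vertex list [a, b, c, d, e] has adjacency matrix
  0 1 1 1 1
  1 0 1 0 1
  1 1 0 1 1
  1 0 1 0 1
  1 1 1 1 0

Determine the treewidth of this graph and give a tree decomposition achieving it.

Treewidth 3.
One optimal decomposition is:
Bags: B1 = {a, c, d, e}  B2 = {a, b, c, e}
Tree: B1–B2

Each bag holds 4 vertices, so the decomposition has width 3, which upper-bounds the treewidth. On the other hand G contains the 4-clique {a, c, d, e}. A clique must lie in a single bag of any decomposition, so no decomposition can have width below 3. Hence tw(G) = 3 exactly.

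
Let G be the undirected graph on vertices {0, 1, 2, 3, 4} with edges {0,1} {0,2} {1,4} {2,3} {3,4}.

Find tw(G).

2

A width-2 tree decomposition is:
Bags: B1 = {0, 1, 2}  B2 = {1, 2, 4}  B3 = {2, 3, 4}
Tree: B1–B2, B2–B3
Every bag has size at most 3, so the width is 3 − 1 = 2 and tw(G) ≤ 2. Since 2–0–1–4–3–2 is a cycle in G, G is not acyclic. Forests are exactly the graphs of treewidth ≤ 1, so tw(G) ≥ 2. Combining the bounds, tw(G) = 2.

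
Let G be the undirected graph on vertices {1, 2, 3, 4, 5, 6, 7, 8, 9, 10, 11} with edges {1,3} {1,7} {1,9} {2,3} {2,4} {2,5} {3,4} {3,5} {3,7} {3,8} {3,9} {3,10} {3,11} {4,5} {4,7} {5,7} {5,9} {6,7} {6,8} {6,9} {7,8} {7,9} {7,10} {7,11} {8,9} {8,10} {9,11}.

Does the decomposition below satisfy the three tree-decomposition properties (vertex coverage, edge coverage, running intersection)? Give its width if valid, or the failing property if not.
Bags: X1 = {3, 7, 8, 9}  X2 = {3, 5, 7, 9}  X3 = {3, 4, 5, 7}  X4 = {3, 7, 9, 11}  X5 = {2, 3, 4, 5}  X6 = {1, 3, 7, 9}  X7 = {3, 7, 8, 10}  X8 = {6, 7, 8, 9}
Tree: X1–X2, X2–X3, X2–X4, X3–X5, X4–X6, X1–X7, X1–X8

Every vertex of G appears in some bag (union = {1, 2, 3, 4, 5, 6, 7, 8, 9, 10, 11}); every edge is covered by a bag; and for each vertex v the set of bags containing v is connected in the bag tree. The decomposition is therefore valid. The largest bag has 4 vertices, so the width is 3.

Yes; width 3.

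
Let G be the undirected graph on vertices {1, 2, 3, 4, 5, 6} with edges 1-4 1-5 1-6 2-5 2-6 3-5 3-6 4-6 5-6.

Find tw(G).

A width-2 tree decomposition is:
Bags: B1 = {1, 5, 6}  B2 = {3, 5, 6}  B3 = {1, 4, 6}  B4 = {2, 5, 6}
Tree: B1–B2, B1–B3, B1–B4
Every bag has size at most 3, so the width is 3 − 1 = 2 and tw(G) ≤ 2. For the lower bound, the 3 vertices {1, 4, 6} are pairwise adjacent, and any tree decomposition puts a clique entirely inside one bag — forcing width ≥ 2. Therefore the treewidth is 2.

2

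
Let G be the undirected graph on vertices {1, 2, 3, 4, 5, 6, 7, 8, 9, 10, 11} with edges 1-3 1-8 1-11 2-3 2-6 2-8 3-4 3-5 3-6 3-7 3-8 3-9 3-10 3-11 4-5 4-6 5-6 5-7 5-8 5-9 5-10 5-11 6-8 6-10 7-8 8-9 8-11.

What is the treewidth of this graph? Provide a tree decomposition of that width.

The largest bag has 4 vertices, giving width 3; this decomposition certifies tw(G) ≤ 3. On the other hand G contains the 4-clique {1, 3, 8, 11}. A clique must lie in a single bag of any decomposition, so no decomposition can have width below 3. Hence tw(G) = 3 exactly.

Treewidth 3.
One optimal decomposition is:
Bags: B1 = {3, 5, 6, 8}  B2 = {3, 5, 8, 11}  B3 = {3, 5, 7, 8}  B4 = {1, 3, 8, 11}  B5 = {3, 5, 8, 9}  B6 = {3, 5, 6, 10}  B7 = {2, 3, 6, 8}  B8 = {3, 4, 5, 6}
Tree: B1–B2, B2–B3, B2–B4, B3–B5, B1–B6, B1–B7, B1–B8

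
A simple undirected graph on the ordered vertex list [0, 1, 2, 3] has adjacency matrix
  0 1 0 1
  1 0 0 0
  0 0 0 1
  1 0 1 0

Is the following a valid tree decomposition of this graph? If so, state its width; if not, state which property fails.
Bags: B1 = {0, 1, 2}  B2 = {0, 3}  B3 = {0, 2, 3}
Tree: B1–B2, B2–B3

No — bags containing vertex 2 are not connected in the tree.

A tree decomposition must satisfy three properties: every vertex lies in some bag; for every edge, both endpoints lie together in some bag; and for every vertex, the bags containing it form a connected subtree. Here bags containing vertex 2 are not connected in the tree, so the decomposition is invalid.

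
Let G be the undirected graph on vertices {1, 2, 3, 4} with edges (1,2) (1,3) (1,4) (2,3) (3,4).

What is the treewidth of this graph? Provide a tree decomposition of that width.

Every bag has size at most 3, so the width is 3 − 1 = 2 and tw(G) ≤ 2. On the other hand G contains the 3-clique {1, 2, 3}. A clique must lie in a single bag of any decomposition, so no decomposition can have width below 2. Hence tw(G) = 2 exactly.

Treewidth 2.
One optimal decomposition is:
Bags: B1 = {1, 3, 4}  B2 = {1, 2, 3}
Tree: B1–B2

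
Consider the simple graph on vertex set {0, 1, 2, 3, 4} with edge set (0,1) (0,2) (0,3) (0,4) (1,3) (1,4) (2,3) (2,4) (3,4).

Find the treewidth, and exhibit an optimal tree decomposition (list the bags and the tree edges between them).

Treewidth 3.
One optimal decomposition is:
Bags: B1 = {0, 2, 3, 4}  B2 = {0, 1, 3, 4}
Tree: B1–B2

Each bag holds 4 vertices, so the decomposition has width 3, which upper-bounds the treewidth. For the lower bound, the 4 vertices {0, 1, 3, 4} are pairwise adjacent, and any tree decomposition puts a clique entirely inside one bag — forcing width ≥ 3. Combining the bounds, tw(G) = 3.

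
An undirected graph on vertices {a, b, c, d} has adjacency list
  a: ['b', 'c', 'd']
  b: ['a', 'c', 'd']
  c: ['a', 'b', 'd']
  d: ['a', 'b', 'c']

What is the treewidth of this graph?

3

A width-3 tree decomposition is:
Bags: B1 = {a, b, c, d}
Tree: (single bag)
A single bag containing all 4 vertices is trivially a valid decomposition of width 3. For the lower bound, the 4 vertices {a, b, c, d} are pairwise adjacent, and any tree decomposition puts a clique entirely inside one bag — forcing width ≥ 3. Therefore the treewidth is 3.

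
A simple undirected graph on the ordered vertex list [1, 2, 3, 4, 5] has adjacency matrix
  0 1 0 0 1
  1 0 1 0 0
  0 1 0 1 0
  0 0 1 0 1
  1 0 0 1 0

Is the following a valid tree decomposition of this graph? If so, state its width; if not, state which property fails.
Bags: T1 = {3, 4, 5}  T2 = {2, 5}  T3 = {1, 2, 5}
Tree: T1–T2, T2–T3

No — edge (3,2) lies in no bag.

A tree decomposition must satisfy three properties: every vertex lies in some bag; for every edge, both endpoints lie together in some bag; and for every vertex, the bags containing it form a connected subtree. Here edge (3,2) lies in no bag, so the decomposition is invalid.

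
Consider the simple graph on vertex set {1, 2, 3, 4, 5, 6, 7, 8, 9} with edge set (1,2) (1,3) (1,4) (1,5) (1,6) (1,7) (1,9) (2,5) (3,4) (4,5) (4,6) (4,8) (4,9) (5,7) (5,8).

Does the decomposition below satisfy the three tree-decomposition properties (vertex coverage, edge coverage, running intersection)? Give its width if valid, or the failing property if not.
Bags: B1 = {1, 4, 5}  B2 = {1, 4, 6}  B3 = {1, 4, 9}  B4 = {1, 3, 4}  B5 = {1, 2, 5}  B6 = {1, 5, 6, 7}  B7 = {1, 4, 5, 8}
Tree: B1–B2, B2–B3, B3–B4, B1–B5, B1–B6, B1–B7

No — bags containing vertex 6 are not connected in the tree.

A tree decomposition must satisfy three properties: every vertex lies in some bag; for every edge, both endpoints lie together in some bag; and for every vertex, the bags containing it form a connected subtree. Here bags containing vertex 6 are not connected in the tree, so the decomposition is invalid.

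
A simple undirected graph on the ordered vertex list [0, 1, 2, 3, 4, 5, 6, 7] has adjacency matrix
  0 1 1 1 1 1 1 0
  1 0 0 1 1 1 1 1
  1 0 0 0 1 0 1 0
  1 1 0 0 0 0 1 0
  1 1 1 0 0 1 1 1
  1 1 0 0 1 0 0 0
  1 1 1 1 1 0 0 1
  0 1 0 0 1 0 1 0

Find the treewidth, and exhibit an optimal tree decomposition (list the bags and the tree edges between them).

Treewidth 3.
One optimal decomposition is:
Bags: B1 = {0, 1, 3, 6}  B2 = {0, 1, 4, 6}  B3 = {0, 2, 4, 6}  B4 = {0, 1, 4, 5}  B5 = {1, 4, 6, 7}
Tree: B1–B2, B2–B3, B2–B4, B2–B5

The largest bag has 4 vertices, giving width 3; this decomposition certifies tw(G) ≤ 3. On the other hand G contains the 4-clique {0, 1, 3, 6}. A clique must lie in a single bag of any decomposition, so no decomposition can have width below 3. Hence tw(G) = 3 exactly.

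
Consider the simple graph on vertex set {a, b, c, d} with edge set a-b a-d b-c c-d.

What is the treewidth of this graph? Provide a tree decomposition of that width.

Treewidth 2.
Bags: B1 = {a, b, d}  B2 = {b, c, d}
Tree: B1–B2

Each bag holds 3 vertices, so the decomposition has width 2, which upper-bounds the treewidth. Since b–a–d–c–b is a cycle in G, G is not acyclic. Forests are exactly the graphs of treewidth ≤ 1, so tw(G) ≥ 2. The upper and lower bounds meet at 2, so that is the treewidth.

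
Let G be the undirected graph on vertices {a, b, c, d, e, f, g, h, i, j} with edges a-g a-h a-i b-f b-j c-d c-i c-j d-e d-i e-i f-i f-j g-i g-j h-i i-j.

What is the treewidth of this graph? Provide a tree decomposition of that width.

Treewidth 2.
Bags: B1 = {g, i, j}  B2 = {f, i, j}  B3 = {b, f, j}  B4 = {a, g, i}  B5 = {a, h, i}  B6 = {c, i, j}  B7 = {c, d, i}  B8 = {d, e, i}
Tree: B1–B2, B2–B3, B1–B4, B4–B5, B1–B6, B6–B7, B7–B8

The largest bag has 3 vertices, giving width 2; this decomposition certifies tw(G) ≤ 2. For the lower bound, the 3 vertices {b, f, j} are pairwise adjacent, and any tree decomposition puts a clique entirely inside one bag — forcing width ≥ 2. Combining the bounds, tw(G) = 2.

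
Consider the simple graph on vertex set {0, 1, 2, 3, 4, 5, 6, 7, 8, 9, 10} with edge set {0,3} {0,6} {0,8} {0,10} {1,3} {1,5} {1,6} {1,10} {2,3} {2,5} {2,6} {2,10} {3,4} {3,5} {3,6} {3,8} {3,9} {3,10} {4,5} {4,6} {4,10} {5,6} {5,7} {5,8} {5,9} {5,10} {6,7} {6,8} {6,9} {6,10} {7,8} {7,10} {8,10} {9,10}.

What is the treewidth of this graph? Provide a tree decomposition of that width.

Every bag has size at most 5, so the width is 5 − 1 = 4 and tw(G) ≤ 4. Conversely, {0, 3, 6, 8, 10} is a clique of size 5, and the vertices of any clique must share a bag in every tree decomposition; so some bag has ≥ 5 vertices and tw(G) ≥ 4. Hence tw(G) = 4 exactly.

Treewidth 4.
One such decomposition:
Bags: B1 = {5, 6, 7, 8, 10}  B2 = {3, 5, 6, 8, 10}  B3 = {2, 3, 5, 6, 10}  B4 = {0, 3, 6, 8, 10}  B5 = {1, 3, 5, 6, 10}  B6 = {3, 5, 6, 9, 10}  B7 = {3, 4, 5, 6, 10}
Tree: B1–B2, B2–B3, B2–B4, B2–B5, B3–B6, B2–B7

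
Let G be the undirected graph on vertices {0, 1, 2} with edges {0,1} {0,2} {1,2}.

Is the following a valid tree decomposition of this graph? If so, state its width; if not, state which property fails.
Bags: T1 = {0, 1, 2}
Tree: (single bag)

Yes; width 2.

Every vertex of G appears in some bag (union = {0, 1, 2}); every edge is covered by a bag; and for each vertex v the set of bags containing v is connected in the bag tree. The decomposition is therefore valid. The largest bag has 3 vertices, so the width is 2.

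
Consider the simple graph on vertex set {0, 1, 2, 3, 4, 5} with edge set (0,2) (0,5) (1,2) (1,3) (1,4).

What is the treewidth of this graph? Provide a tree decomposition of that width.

Treewidth 1.
One optimal decomposition is:
Bags: B1 = {1, 2}  B2 = {0, 2}  B3 = {0, 5}  B4 = {1, 4}  B5 = {1, 3}
Tree: B1–B2, B2–B3, B1–B4, B4–B5

The largest bag has 2 vertices, giving width 1; this decomposition certifies tw(G) ≤ 1. G has an edge, so its treewidth is at least 1. The upper and lower bounds meet at 1, so that is the treewidth.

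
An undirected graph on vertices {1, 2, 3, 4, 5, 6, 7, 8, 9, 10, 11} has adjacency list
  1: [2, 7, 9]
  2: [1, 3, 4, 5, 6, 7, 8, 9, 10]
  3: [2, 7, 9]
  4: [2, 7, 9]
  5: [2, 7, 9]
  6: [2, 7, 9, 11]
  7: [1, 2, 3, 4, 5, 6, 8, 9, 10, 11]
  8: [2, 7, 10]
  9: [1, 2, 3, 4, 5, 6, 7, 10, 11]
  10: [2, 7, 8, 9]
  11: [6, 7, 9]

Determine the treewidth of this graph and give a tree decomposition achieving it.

Each bag holds 4 vertices, so the decomposition has width 3, which upper-bounds the treewidth. On the other hand G contains the 4-clique {2, 7, 8, 10}. A clique must lie in a single bag of any decomposition, so no decomposition can have width below 3. Combining the bounds, tw(G) = 3.

Treewidth 3.
One optimal decomposition is:
Bags: B1 = {2, 3, 7, 9}  B2 = {2, 7, 9, 10}  B3 = {1, 2, 7, 9}  B4 = {2, 4, 7, 9}  B5 = {2, 6, 7, 9}  B6 = {2, 5, 7, 9}  B7 = {2, 7, 8, 10}  B8 = {6, 7, 9, 11}
Tree: B1–B2, B2–B3, B2–B4, B2–B5, B1–B6, B2–B7, B5–B8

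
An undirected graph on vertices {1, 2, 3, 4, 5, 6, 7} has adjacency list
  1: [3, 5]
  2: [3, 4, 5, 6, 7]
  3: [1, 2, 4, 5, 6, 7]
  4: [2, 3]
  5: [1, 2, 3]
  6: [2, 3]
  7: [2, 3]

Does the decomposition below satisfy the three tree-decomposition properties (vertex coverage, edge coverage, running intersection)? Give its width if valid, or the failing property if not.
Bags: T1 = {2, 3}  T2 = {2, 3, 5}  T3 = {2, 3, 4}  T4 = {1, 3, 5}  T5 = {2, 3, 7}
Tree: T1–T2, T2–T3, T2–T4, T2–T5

A tree decomposition must satisfy three properties: every vertex lies in some bag; for every edge, both endpoints lie together in some bag; and for every vertex, the bags containing it form a connected subtree. Here vertex 6 appears in no bag, so the decomposition is invalid.

No — vertex 6 appears in no bag.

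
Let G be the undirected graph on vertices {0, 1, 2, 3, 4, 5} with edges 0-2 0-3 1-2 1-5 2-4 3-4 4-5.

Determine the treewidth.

A width-2 tree decomposition is:
Bags: B1 = {0, 3, 4}  B2 = {0, 2, 4}  B3 = {2, 4, 5}  B4 = {1, 2, 5}
Tree: B1–B2, B2–B3, B3–B4
Every bag has size at most 3, so the width is 3 − 1 = 2 and tw(G) ≤ 2. The edges 3–0–2–4–3 form a cycle, so G is not a tree and its treewidth is at least 2. Combining the bounds, tw(G) = 2.

2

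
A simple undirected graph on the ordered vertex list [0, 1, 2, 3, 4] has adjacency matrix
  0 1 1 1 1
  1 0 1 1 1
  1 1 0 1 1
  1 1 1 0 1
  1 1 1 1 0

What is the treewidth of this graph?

A width-4 tree decomposition is:
Bags: B1 = {0, 1, 2, 3, 4}
Tree: (single bag)
With just one bag of size 5, the width is 5 − 1 = 4, so tw(G) ≤ 4. For the lower bound, the 5 vertices {0, 1, 2, 3, 4} are pairwise adjacent, and any tree decomposition puts a clique entirely inside one bag — forcing width ≥ 4. Therefore the treewidth is 4.

4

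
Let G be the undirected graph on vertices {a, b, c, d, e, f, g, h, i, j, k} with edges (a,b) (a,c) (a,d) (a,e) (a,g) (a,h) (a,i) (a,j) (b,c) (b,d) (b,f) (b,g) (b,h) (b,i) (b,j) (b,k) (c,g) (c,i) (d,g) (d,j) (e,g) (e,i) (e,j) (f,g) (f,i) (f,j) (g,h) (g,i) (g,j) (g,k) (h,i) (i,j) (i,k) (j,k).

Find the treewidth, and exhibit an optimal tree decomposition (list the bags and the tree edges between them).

Every bag has size at most 5, so the width is 5 − 1 = 4 and tw(G) ≤ 4. Conversely, {a, e, g, i, j} is a clique of size 5, and the vertices of any clique must share a bag in every tree decomposition; so some bag has ≥ 5 vertices and tw(G) ≥ 4. The upper and lower bounds meet at 4, so that is the treewidth.

Treewidth 4.
One such decomposition:
Bags: B1 = {a, b, g, i, j}  B2 = {b, f, g, i, j}  B3 = {a, b, g, h, i}  B4 = {b, g, i, j, k}  B5 = {a, b, d, g, j}  B6 = {a, b, c, g, i}  B7 = {a, e, g, i, j}
Tree: B1–B2, B1–B3, B1–B4, B1–B5, B3–B6, B1–B7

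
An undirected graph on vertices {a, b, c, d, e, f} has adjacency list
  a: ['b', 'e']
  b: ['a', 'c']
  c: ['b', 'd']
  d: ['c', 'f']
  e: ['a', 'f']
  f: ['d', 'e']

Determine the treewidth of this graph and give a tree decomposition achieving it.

The largest bag has 3 vertices, giving width 2; this decomposition certifies tw(G) ≤ 2. For the lower bound, G contains the cycle c–b–a–e–f–d–c, so G is not a forest; only forests have treewidth ≤ 1, hence tw(G) ≥ 2. The upper and lower bounds meet at 2, so that is the treewidth.

Treewidth 2.
Bags: B1 = {a, b, c}  B2 = {a, c, e}  B3 = {c, e, f}  B4 = {c, d, f}
Tree: B1–B2, B2–B3, B3–B4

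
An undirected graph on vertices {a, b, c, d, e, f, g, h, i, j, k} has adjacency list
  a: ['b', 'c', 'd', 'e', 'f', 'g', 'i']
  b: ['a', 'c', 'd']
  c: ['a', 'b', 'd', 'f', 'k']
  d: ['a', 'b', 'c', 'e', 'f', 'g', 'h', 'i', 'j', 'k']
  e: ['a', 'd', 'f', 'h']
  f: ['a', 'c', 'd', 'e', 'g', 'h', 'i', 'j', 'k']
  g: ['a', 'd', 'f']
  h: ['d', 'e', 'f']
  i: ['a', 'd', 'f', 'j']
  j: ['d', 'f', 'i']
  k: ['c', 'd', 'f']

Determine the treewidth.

3

A width-3 tree decomposition is:
Bags: B1 = {a, d, e, f}  B2 = {a, d, f, g}  B3 = {a, c, d, f}  B4 = {a, d, f, i}  B5 = {d, e, f, h}  B6 = {c, d, f, k}  B7 = {a, b, c, d}  B8 = {d, f, i, j}
Tree: B1–B2, B2–B3, B1–B4, B1–B5, B3–B6, B3–B7, B4–B8
The largest bag has 4 vertices, giving width 3; this decomposition certifies tw(G) ≤ 3. For the lower bound, the 4 vertices {d, f, i, j} are pairwise adjacent, and any tree decomposition puts a clique entirely inside one bag — forcing width ≥ 3. The upper and lower bounds meet at 3, so that is the treewidth.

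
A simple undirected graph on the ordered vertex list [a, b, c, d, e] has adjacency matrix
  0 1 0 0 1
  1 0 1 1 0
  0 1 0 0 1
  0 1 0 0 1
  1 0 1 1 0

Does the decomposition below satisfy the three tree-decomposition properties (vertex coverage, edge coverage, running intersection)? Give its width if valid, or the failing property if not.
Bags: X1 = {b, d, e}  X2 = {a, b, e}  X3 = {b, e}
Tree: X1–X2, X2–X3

No — vertex c appears in no bag.

A tree decomposition must satisfy three properties: every vertex lies in some bag; for every edge, both endpoints lie together in some bag; and for every vertex, the bags containing it form a connected subtree. Here vertex c appears in no bag, so the decomposition is invalid.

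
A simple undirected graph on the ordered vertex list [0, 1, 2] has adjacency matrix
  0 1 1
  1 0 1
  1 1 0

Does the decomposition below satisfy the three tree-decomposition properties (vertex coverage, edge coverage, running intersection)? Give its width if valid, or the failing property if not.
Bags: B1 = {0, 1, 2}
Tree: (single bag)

Every vertex of G appears in some bag (union = {0, 1, 2}); every edge is covered by a bag; and for each vertex v the set of bags containing v is connected in the bag tree. The decomposition is therefore valid. The largest bag has 3 vertices, so the width is 2.

Yes; width 2.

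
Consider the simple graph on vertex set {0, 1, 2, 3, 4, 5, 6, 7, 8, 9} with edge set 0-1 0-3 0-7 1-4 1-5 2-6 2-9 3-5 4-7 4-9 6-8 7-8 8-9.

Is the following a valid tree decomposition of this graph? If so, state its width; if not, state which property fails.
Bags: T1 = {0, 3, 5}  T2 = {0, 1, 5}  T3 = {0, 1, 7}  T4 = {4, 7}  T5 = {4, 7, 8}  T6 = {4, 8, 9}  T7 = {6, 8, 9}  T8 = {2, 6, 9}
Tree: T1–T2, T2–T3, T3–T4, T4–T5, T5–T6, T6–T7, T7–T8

A tree decomposition must satisfy three properties: every vertex lies in some bag; for every edge, both endpoints lie together in some bag; and for every vertex, the bags containing it form a connected subtree. Here edge (1,4) lies in no bag, so the decomposition is invalid.

No — edge (1,4) lies in no bag.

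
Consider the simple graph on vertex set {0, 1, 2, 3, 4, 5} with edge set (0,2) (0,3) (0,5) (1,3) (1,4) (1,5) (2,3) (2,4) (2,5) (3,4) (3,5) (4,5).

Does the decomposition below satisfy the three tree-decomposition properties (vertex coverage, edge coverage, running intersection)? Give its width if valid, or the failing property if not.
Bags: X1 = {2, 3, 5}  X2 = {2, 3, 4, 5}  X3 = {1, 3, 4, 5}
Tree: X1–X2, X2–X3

A tree decomposition must satisfy three properties: every vertex lies in some bag; for every edge, both endpoints lie together in some bag; and for every vertex, the bags containing it form a connected subtree. Here vertex 0 appears in no bag, so the decomposition is invalid.

No — vertex 0 appears in no bag.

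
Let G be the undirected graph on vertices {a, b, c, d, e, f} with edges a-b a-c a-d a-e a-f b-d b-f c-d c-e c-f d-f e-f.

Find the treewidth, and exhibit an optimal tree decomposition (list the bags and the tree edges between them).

Every bag has size at most 4, so the width is 4 − 1 = 3 and tw(G) ≤ 3. For the lower bound, the 4 vertices {a, c, d, f} are pairwise adjacent, and any tree decomposition puts a clique entirely inside one bag — forcing width ≥ 3. Hence tw(G) = 3 exactly.

Treewidth 3.
Bags: B1 = {a, c, d, f}  B2 = {a, c, e, f}  B3 = {a, b, d, f}
Tree: B1–B2, B1–B3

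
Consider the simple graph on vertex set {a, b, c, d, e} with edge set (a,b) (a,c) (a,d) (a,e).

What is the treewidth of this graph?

1

A width-1 tree decomposition is:
Bags: B1 = {a, c}  B2 = {a, b}  B3 = {a, d}  B4 = {a, e}
Tree: B1–B2, B1–B3, B1–B4
Every bag has size at most 2, so the width is 2 − 1 = 1 and tw(G) ≤ 1. Since G has at least one edge (e.g. c–a), it is not an edgeless graph, so tw(G) ≥ 1. Hence tw(G) = 1 exactly.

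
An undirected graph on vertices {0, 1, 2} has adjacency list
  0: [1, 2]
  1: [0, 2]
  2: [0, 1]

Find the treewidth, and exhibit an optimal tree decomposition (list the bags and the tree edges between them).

Treewidth 2.
Bags: B1 = {0, 1, 2}
Tree: (single bag)

A single bag containing all 3 vertices is trivially a valid decomposition of width 2. For the lower bound, the 3 vertices {0, 1, 2} are pairwise adjacent, and any tree decomposition puts a clique entirely inside one bag — forcing width ≥ 2. The upper and lower bounds meet at 2, so that is the treewidth.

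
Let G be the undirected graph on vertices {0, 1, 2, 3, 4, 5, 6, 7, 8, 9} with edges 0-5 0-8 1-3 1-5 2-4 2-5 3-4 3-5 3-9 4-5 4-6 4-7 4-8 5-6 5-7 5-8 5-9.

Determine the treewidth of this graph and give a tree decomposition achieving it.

Treewidth 2.
One optimal decomposition is:
Bags: B1 = {3, 4, 5}  B2 = {4, 5, 7}  B3 = {3, 5, 9}  B4 = {4, 5, 8}  B5 = {0, 5, 8}  B6 = {4, 5, 6}  B7 = {2, 4, 5}  B8 = {1, 3, 5}
Tree: B1–B2, B1–B3, B1–B4, B4–B5, B2–B6, B6–B7, B1–B8

Every bag has size at most 3, so the width is 3 − 1 = 2 and tw(G) ≤ 2. On the other hand G contains the 3-clique {0, 5, 8}. A clique must lie in a single bag of any decomposition, so no decomposition can have width below 2. Combining the bounds, tw(G) = 2.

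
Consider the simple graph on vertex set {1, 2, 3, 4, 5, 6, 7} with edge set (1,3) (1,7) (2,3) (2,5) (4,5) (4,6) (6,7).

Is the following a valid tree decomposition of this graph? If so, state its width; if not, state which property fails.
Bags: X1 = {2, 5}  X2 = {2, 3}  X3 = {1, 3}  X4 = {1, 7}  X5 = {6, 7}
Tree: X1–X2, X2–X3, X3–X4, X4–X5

A tree decomposition must satisfy three properties: every vertex lies in some bag; for every edge, both endpoints lie together in some bag; and for every vertex, the bags containing it form a connected subtree. Here vertex 4 appears in no bag, so the decomposition is invalid.

No — vertex 4 appears in no bag.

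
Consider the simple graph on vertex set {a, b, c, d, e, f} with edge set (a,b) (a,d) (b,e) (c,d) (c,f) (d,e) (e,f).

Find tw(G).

2

A width-2 tree decomposition is:
Bags: B1 = {a, b, d}  B2 = {b, d, e}  B3 = {c, d, e}  B4 = {c, e, f}
Tree: B1–B2, B2–B3, B3–B4
Every bag has size at most 3, so the width is 3 − 1 = 2 and tw(G) ≤ 2. The edges a–b–e–d–a form a cycle, so G is not a tree and its treewidth is at least 2. Therefore the treewidth is 2.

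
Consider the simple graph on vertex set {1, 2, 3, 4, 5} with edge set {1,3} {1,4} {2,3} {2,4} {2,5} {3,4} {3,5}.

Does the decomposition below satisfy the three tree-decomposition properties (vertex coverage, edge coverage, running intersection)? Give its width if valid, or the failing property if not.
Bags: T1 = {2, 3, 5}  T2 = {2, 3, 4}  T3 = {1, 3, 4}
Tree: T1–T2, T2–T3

Yes; width 2.

Every vertex of G appears in some bag (union = {1, 2, 3, 4, 5}); every edge is covered by a bag; and for each vertex v the set of bags containing v is connected in the bag tree. The decomposition is therefore valid. The largest bag has 3 vertices, so the width is 2.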